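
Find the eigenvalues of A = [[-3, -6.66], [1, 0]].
Eigenvalues solve det(λI - A) = 0.
Characteristic polynomial: λ^2 + 3*λ + 6.66 = 0.
Roots: -1.5 + 2.1j, -1.5 - 2.1j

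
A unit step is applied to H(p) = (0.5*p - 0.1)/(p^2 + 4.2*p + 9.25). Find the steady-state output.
FVT: lim_{t→∞} y(t) = lim_{p→0} p*Y(p) where Y(p) = H(p)/p.
= lim_{p→0} H(p) = H(0) = num(0)/den(0) = -0.1/9.25 = -0.01081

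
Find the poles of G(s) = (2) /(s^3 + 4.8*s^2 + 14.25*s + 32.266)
Set denominator = 0: s^3 + 4.8*s^2 + 14.25*s + 32.266 = (s + 3.4)(s^2 + 1.4*s + 9.49) = 0 → Poles: -0.7 + 3j, -0.7 - 3j, -3.4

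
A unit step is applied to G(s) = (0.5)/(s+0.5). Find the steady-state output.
FVT: lim_{t→∞} y(t) = lim_{s→0} s*Y(s) where Y(s) = G(s)/s.
= lim_{s→0} G(s) = G(0) = num(0)/den(0) = 0.5/0.5 = 1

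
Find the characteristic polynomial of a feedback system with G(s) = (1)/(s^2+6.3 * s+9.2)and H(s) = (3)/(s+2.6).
Characteristic poly = G_den * H_den + G_num * H_num = (s^3 + 8.9*s^2 + 25.58*s + 23.92) + (3) = s^3 + 8.9*s^2 + 25.58*s + 26.92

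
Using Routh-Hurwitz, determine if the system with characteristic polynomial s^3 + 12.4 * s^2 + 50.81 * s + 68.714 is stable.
Routh array:
s^3: [1, 50.81]; s^2: [12.4, 68.714]; s^1: [45.2685]; s^0: [68.714]
First column: [1, 12.4, 45.2685, 68.714]. Sign changes = 0.
Yes, stable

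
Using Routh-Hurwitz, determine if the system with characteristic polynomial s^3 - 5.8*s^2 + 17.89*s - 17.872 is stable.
Routh array:
s^3: [1, 17.89]; s^2: [-5.8, -17.872]; s^1: [14.8086]; s^0: [-17.872]
First column: [1, -5.8, 14.8086, -17.872]. Sign changes = 3.
No, unstable (3 RHP root(s))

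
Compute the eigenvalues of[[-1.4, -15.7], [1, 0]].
Eigenvalues solve det(λI - A) = 0.
Characteristic polynomial: λ^2 + 1.4*λ + 15.7 = 0.
Roots: -0.7 + 3.9j, -0.7 - 3.9j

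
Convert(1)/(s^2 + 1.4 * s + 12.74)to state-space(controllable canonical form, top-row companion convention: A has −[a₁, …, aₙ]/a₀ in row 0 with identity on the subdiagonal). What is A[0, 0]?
Reachable canonical form for den = s^2 + 1.4*s + 12.74: top row of A = -[a₁,a₂,...,aₙ]/a₀, ones on the subdiagonal, zeros elsewhere.
A = [[-1.4, -12.74], [1, 0]].
A[0,0] = -1.4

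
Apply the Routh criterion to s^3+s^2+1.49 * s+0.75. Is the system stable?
Routh array:
s^3: [1, 1.49]; s^2: [1, 0.75]; s^1: [0.74]; s^0: [0.75]
First column: [1, 1, 0.74, 0.75]. Sign changes = 0.
Yes, stable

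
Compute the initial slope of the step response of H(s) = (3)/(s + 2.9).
IVT: y'(0⁺) = lim_{s→∞} s²·Y(s) = lim_{s→∞} s·H(s).
deg(num) = 0, deg(den) = 1, relative degree = 1, so s·H(s) → (leading num)/(leading den) = 3/1 = 3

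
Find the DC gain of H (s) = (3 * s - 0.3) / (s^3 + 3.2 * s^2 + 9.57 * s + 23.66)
DC gain = H(0) = num(0)/den(0) = -0.3/23.66 = -0.01268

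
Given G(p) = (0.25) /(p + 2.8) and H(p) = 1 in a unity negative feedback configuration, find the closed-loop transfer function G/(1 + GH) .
Closed-loop T = G/(1+GH).
Numerator: G_num * H_den = 0.25.
Denominator: G_den * H_den + G_num * H_num = (p + 2.8) + (0.25) = p + 3.05.
T(p) = (0.25)/(p + 3.05)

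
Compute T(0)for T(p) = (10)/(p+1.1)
DC gain = T(0) = num(0)/den(0) = 10/1.1 = 9.091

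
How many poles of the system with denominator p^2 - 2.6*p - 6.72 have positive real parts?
p^2 - 2.6*p - 6.72 = (p - 4.2)(p + 1.6). Poles: -1.6, 4.2. RHP poles (Re>0): 1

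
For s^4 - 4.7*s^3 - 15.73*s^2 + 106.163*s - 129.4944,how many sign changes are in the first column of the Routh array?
Routh array:
s^4: [1, -15.73, -129.4944]; s^3: [-4.7, 106.163]; s^2: [6.85787, -129.4944]; s^1: [17.4148]; s^0: [-129.4944]
First column: [1, -4.7, 6.85787, 17.4148, -129.4944]. Sign changes = 3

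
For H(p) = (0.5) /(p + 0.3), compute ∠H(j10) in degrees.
Substitute p = j*10: H(j10) = 0.00149865 - 0.049955j.
∠H(j10) = atan2(Im, Re) = atan2(-0.049955, 0.00149865) = -88.28°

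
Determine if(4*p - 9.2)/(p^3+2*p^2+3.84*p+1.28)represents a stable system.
Denominator: p^3 + 2*p^2 + 3.84*p + 1.28 = (p + 0.4)(p^2 + 1.6*p + 3.2). Poles: -0.4, -0.8 + 1.6j, -0.8 - 1.6j. All Re(p)<0: Yes (stable)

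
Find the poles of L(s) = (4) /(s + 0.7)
Set denominator = 0: s + 0.7 = 0 → Poles: -0.7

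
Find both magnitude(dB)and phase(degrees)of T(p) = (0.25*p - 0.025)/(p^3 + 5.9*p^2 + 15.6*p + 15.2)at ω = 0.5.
Substitute p = j*0.5: T(j0.5) = 0.0024921 + 0.00771389j.
|T| = 20*log₁₀(sqrt(Re²+Im²)) = -41.82 dB.
∠T = atan2(Im, Re) = 72.10°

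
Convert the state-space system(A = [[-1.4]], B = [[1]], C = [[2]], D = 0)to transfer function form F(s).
F(s) = C(sI - A)⁻¹B + D.
Characteristic polynomial det(sI - A) = s + 1.4.
Numerator from C·adj(sI-A)·B + D·det(sI-A) = 2.
F(s) = (2)/(s + 1.4)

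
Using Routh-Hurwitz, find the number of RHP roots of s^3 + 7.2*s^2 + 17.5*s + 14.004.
Routh array:
s^3: [1, 17.5]; s^2: [7.2, 14.004]; s^1: [15.555]; s^0: [14.004]
First column: [1, 7.2, 15.555, 14.004]. Sign changes = RHP roots = 0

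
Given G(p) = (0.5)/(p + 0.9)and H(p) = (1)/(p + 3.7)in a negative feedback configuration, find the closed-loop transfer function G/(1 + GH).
Closed-loop T = G/(1+GH).
Numerator: G_num * H_den = 0.5*p + 1.85.
Denominator: G_den * H_den + G_num * H_num = (p^2 + 4.6*p + 3.33) + (0.5) = p^2 + 4.6*p + 3.83.
T(p) = (0.5*p + 1.85)/(p^2 + 4.6*p + 3.83)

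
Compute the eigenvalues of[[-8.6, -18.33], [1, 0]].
Eigenvalues solve det(λI - A) = 0.
Characteristic polynomial: λ^2 + 8.6*λ + 18.33 = 0.
Factor: (λ + 4.7)(λ + 3.9) = 0.
Roots: -3.9, -4.7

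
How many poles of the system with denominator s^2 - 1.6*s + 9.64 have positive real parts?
Poles: 0.8 + 3j, 0.8 - 3j. RHP poles (Re>0): 2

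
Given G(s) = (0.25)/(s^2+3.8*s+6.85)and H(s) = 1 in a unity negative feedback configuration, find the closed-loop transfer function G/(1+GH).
Closed-loop T = G/(1+GH).
Numerator: G_num * H_den = 0.25.
Denominator: G_den * H_den + G_num * H_num = (s^2 + 3.8*s + 6.85) + (0.25) = s^2 + 3.8*s + 7.1.
T(s) = (0.25)/(s^2 + 3.8*s + 7.1)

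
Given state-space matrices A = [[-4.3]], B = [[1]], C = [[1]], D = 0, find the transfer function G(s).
G(s) = C(sI - A)⁻¹B + D.
Characteristic polynomial det(sI - A) = s + 4.3.
Numerator from C·adj(sI-A)·B + D·det(sI-A) = 1.
G(s) = (1)/(s + 4.3)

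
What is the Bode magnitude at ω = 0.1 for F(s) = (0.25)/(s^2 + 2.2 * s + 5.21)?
Substitute s = j*0.1: F(j0.1) = 0.047991 - 0.00203039j.
|F(j0.1)| = sqrt(Re² + Im²) = 0.04803.
20*log₁₀(0.04803) = -26.37 dB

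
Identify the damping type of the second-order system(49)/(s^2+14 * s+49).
Standard form: ωn²/(s²+2ζωn·s+ωn²) gives ωn=7, ζ=1.
Critically damped (ζ = 1)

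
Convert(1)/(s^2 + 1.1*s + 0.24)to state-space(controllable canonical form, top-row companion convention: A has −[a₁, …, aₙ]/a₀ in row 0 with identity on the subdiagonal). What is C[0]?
Reachable canonical form: C = numerator coefficients (right-aligned, zero-padded to length n).
num = 1, C = [[0, 1]].
C[0] = 0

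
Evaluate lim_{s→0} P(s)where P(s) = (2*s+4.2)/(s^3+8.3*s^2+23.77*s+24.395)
DC gain = P(0) = num(0)/den(0) = 4.2/24.395 = 0.1722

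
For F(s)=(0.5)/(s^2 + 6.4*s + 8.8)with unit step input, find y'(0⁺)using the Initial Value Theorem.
IVT: y'(0⁺) = lim_{s→∞} s²·Y(s) = lim_{s→∞} s·F(s).
deg(num) = 0, deg(den) = 2, relative degree = 2 ≥ 2, so s·F(s) → 0. Initial slope = 0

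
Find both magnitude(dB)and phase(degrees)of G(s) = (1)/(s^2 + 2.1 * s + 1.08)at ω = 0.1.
Substitute s = j*0.1: G(j0.1) = 0.899916 - 0.176619j.
|G| = 20*log₁₀(sqrt(Re²+Im²)) = -0.75 dB.
∠G = atan2(Im, Re) = -11.10°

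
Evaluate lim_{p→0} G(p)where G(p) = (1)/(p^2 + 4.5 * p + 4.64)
DC gain = G(0) = num(0)/den(0) = 1/4.64 = 0.2155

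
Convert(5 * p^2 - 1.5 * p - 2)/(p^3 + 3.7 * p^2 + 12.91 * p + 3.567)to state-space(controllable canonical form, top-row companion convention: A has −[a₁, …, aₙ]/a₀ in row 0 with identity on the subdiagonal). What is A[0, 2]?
Reachable canonical form for den = p^3 + 3.7*p^2 + 12.91*p + 3.567: top row of A = -[a₁,a₂,...,aₙ]/a₀, ones on the subdiagonal, zeros elsewhere.
A = [[-3.7, -12.91, -3.567], [1, 0, 0], [0, 1, 0]].
A[0,2] = -3.567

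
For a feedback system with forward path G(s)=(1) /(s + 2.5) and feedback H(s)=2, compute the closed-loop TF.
Closed-loop T = G/(1+GH).
Numerator: G_num * H_den = 1.
Denominator: G_den * H_den + G_num * H_num = (s + 2.5) + (2) = s + 4.5.
T(s) = (1)/(s + 4.5)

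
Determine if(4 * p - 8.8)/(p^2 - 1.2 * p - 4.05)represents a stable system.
Denominator: p^2 - 1.2*p - 4.05 = (p - 2.7)(p + 1.5). Poles: -1.5, 2.7. All Re(p)<0: No (unstable)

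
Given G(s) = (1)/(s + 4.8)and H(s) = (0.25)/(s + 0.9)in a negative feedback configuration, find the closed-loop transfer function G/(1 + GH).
Closed-loop T = G/(1+GH).
Numerator: G_num * H_den = s + 0.9.
Denominator: G_den * H_den + G_num * H_num = (s^2 + 5.7*s + 4.32) + (0.25) = s^2 + 5.7*s + 4.57.
T(s) = (s + 0.9)/(s^2 + 5.7*s + 4.57)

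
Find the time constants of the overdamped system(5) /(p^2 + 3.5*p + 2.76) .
Overdamped: real poles at -1.2, -2.3. τ = -1/pole → τ₁ = 0.8333, τ₂ = 0.4348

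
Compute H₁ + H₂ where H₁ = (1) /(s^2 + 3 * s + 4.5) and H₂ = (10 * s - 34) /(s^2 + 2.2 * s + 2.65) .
Parallel: H = H₁ + H₂ = (n₁·d₂ + n₂·d₁)/(d₁·d₂).
n₁·d₂ = s^2 + 2.2*s + 2.65. n₂·d₁ = 10*s^3 - 4*s^2 - 57*s - 153. Sum = 10*s^3 - 3*s^2 - 54.8*s - 150.35. d₁·d₂ = s^4 + 5.2*s^3 + 13.75*s^2 + 17.85*s + 11.925.
H(s) = (10*s^3 - 3*s^2 - 54.8*s - 150.35)/(s^4 + 5.2*s^3 + 13.75*s^2 + 17.85*s + 11.925)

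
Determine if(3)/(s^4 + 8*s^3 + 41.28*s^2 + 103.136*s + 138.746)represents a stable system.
Denominator: s^4 + 8*s^3 + 41.28*s^2 + 103.136*s + 138.746 = (s^2 + 4.2*s + 8.02)(s^2 + 3.8*s + 17.3). Poles: -1.9 + 3.7j, -1.9 - 3.7j, -2.1 + 1.9j, -2.1 - 1.9j. All Re(p)<0: Yes (stable)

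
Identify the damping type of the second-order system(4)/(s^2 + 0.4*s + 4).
Standard form: ωn²/(s²+2ζωn·s+ωn²) gives ωn=2, ζ=0.1.
Underdamped (ζ = 0.1 < 1)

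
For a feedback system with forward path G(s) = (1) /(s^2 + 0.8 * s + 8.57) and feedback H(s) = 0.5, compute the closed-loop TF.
Closed-loop T = G/(1+GH).
Numerator: G_num * H_den = 1.
Denominator: G_den * H_den + G_num * H_num = (s^2 + 0.8*s + 8.57) + (0.5) = s^2 + 0.8*s + 9.07.
T(s) = (1)/(s^2 + 0.8*s + 9.07)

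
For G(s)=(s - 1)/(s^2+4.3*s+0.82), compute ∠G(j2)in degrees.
Substitute s = j*2: G(j2) = 0.24241 + 0.0266437j.
∠G(j2) = atan2(Im, Re) = atan2(0.0266437, 0.24241) = 6.27°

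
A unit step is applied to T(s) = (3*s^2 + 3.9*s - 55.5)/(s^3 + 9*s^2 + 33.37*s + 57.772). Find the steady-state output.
FVT: lim_{t→∞} y(t) = lim_{s→0} s*Y(s) where Y(s) = T(s)/s.
= lim_{s→0} T(s) = T(0) = num(0)/den(0) = -55.5/57.772 = -0.9607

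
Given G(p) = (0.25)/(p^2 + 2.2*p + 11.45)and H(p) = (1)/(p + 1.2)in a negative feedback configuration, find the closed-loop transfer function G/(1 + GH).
Closed-loop T = G/(1+GH).
Numerator: G_num * H_den = 0.25*p + 0.3.
Denominator: G_den * H_den + G_num * H_num = (p^3 + 3.4*p^2 + 14.09*p + 13.74) + (0.25) = p^3 + 3.4*p^2 + 14.09*p + 13.99.
T(p) = (0.25*p + 0.3)/(p^3 + 3.4*p^2 + 14.09*p + 13.99)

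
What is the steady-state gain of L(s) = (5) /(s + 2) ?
DC gain = L(0) = num(0)/den(0) = 5/2 = 2.5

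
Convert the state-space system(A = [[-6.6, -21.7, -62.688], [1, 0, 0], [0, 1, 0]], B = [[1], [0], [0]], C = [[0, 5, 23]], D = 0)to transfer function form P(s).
P(s) = C(sI - A)⁻¹B + D.
Characteristic polynomial det(sI - A) = s^3 + 6.6*s^2 + 21.7*s + 62.688.
Numerator from C·adj(sI-A)·B + D·det(sI-A) = 5*s + 23.
P(s) = (5*s + 23)/(s^3 + 6.6*s^2 + 21.7*s + 62.688)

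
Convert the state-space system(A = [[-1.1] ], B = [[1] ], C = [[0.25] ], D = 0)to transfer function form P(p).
P(p) = C(pI - A)⁻¹B + D.
Characteristic polynomial det(pI - A) = p + 1.1.
Numerator from C·adj(pI-A)·B + D·det(pI-A) = 0.25.
P(p) = (0.25)/(p + 1.1)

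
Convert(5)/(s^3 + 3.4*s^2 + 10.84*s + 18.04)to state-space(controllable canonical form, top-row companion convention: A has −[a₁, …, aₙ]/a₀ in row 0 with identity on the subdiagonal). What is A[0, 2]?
Reachable canonical form for den = s^3 + 3.4*s^2 + 10.84*s + 18.04: top row of A = -[a₁,a₂,...,aₙ]/a₀, ones on the subdiagonal, zeros elsewhere.
A = [[-3.4, -10.84, -18.04], [1, 0, 0], [0, 1, 0]].
A[0,2] = -18.04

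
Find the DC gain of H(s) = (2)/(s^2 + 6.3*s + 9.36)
DC gain = H(0) = num(0)/den(0) = 2/9.36 = 0.2137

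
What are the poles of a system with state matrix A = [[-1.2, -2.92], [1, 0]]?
Eigenvalues solve det(λI - A) = 0.
Characteristic polynomial: λ^2 + 1.2*λ + 2.92 = 0.
Roots: -0.6 + 1.6j, -0.6 - 1.6j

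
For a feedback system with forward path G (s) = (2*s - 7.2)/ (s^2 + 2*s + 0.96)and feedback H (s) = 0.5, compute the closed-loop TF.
Closed-loop T = G/(1+GH).
Numerator: G_num * H_den = 2*s - 7.2.
Denominator: G_den * H_den + G_num * H_num = (s^2 + 2*s + 0.96) + (s - 3.6) = s^2 + 3*s - 2.64.
T(s) = (2*s - 7.2)/(s^2 + 3*s - 2.64)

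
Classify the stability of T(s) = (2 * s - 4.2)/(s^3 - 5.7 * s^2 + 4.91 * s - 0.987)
Denominator: s^3 - 5.7*s^2 + 4.91*s - 0.987 = (s - 4.7)(s - 0.3)(s - 0.7). Poles: 0.3, 0.7, 4.7. Unstable (3 pole(s) in RHP)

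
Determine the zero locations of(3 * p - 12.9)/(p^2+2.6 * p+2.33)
Set numerator = 0: 3*p - 12.9 = 0 → Zeros: 4.3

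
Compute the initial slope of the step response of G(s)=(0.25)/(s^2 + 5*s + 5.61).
IVT: y'(0⁺) = lim_{s→∞} s²·Y(s) = lim_{s→∞} s·G(s).
deg(num) = 0, deg(den) = 2, relative degree = 2 ≥ 2, so s·G(s) → 0. Initial slope = 0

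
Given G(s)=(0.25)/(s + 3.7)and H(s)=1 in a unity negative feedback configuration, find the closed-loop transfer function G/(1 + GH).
Closed-loop T = G/(1+GH).
Numerator: G_num * H_den = 0.25.
Denominator: G_den * H_den + G_num * H_num = (s + 3.7) + (0.25) = s + 3.95.
T(s) = (0.25)/(s + 3.95)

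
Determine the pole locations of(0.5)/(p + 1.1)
Set denominator = 0: p + 1.1 = 0 → Poles: -1.1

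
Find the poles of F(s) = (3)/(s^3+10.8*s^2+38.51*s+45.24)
Set denominator = 0: s^3 + 10.8*s^2 + 38.51*s + 45.24 = (s + 3.9)(s + 2.9)(s + 4) = 0 → Poles: -2.9, -3.9, -4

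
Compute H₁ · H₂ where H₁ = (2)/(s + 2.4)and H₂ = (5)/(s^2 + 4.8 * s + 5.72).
Series: H = H₁ · H₂ = (n₁·n₂)/(d₁·d₂).
Num: n₁·n₂ = 10. Den: d₁·d₂ = s^3 + 7.2*s^2 + 17.24*s + 13.728.
H(s) = (10)/(s^3 + 7.2*s^2 + 17.24*s + 13.728)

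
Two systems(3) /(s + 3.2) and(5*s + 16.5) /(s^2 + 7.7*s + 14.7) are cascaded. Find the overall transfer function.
Series: H = H₁ · H₂ = (n₁·n₂)/(d₁·d₂).
Num: n₁·n₂ = 15*s + 49.5. Den: d₁·d₂ = s^3 + 10.9*s^2 + 39.34*s + 47.04.
H(s) = (15*s + 49.5)/(s^3 + 10.9*s^2 + 39.34*s + 47.04)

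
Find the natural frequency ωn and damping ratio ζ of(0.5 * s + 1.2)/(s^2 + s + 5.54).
Underdamped: complex pole -0.5 + 2.3j. ωn = |pole| = 2.354, ζ = -Re(pole)/ωn = 0.2124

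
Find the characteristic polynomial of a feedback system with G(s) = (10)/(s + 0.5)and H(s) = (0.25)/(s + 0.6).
Characteristic poly = G_den * H_den + G_num * H_num = (s^2 + 1.1*s + 0.3) + (2.5) = s^2 + 1.1*s + 2.8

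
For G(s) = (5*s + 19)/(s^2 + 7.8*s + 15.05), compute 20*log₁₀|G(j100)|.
Substitute s = j*100: G(j100) = 0.00199672 - 0.0499194j.
|G(j100)| = sqrt(Re² + Im²) = 0.04996.
20*log₁₀(0.04996) = -26.03 dB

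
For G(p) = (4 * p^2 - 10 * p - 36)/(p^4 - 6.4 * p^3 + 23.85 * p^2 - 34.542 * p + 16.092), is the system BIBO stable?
Denominator: p^4 - 6.4*p^3 + 23.85*p^2 - 34.542*p + 16.092 = (p - 1)(p - 1.2)(p^2 - 4.2*p + 13.41). Poles: 1, 1.2, 2.1 + 3j, 2.1 - 3j. All Re(p)<0: No (unstable)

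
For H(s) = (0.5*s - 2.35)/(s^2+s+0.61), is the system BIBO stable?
Denominator: s^2 + s + 0.61. Poles: -0.5 + 0.6j, -0.5 - 0.6j. All Re(p)<0: Yes (stable)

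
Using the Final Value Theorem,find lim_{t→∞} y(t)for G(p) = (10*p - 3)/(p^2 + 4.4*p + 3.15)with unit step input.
FVT: lim_{t→∞} y(t) = lim_{p→0} p*Y(p) where Y(p) = G(p)/p.
= lim_{p→0} G(p) = G(0) = num(0)/den(0) = -3/3.15 = -0.9524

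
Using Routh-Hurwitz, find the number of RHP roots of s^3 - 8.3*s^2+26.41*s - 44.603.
Routh array:
s^3: [1, 26.41]; s^2: [-8.3, -44.603]; s^1: [21.0361]; s^0: [-44.603]
First column: [1, -8.3, 21.0361, -44.603]. Sign changes = RHP roots = 3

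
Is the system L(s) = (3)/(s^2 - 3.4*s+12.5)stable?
Denominator: s^2 - 3.4*s + 12.5. Poles: 1.7 + 3.1j, 1.7 - 3.1j. All Re(p)<0: No (unstable)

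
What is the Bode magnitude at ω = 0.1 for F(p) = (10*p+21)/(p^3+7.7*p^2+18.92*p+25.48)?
Substitute p = j*0.1: F(j0.1) = 0.825033 - 0.02205j.
|F(j0.1)| = sqrt(Re² + Im²) = 0.8253.
20*log₁₀(0.8253) = -1.67 dB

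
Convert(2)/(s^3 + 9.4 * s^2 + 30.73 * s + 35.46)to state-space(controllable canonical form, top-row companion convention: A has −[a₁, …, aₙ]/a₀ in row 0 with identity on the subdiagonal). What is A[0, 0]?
Reachable canonical form for den = s^3 + 9.4*s^2 + 30.73*s + 35.46: top row of A = -[a₁,a₂,...,aₙ]/a₀, ones on the subdiagonal, zeros elsewhere.
A = [[-9.4, -30.73, -35.46], [1, 0, 0], [0, 1, 0]].
A[0,0] = -9.4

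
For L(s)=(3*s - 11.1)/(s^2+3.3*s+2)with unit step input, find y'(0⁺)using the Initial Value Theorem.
IVT: y'(0⁺) = lim_{s→∞} s²·Y(s) = lim_{s→∞} s·L(s).
deg(num) = 1, deg(den) = 2, relative degree = 1, so s·L(s) → (leading num)/(leading den) = 3/1 = 3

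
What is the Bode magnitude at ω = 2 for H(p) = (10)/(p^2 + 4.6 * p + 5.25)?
Substitute p = j*2: H(j2) = 0.145007 - 1.06725j.
|H(j2)| = sqrt(Re² + Im²) = 1.077.
20*log₁₀(1.077) = 0.64 dB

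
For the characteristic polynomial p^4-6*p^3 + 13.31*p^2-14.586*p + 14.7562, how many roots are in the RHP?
p^4 - 6*p^3 + 13.31*p^2 - 14.586*p + 14.7562 = (p^2 - 5.4*p + 8.29)(p^2 - 0.6*p + 1.78). Poles: 0.3 + 1.3j, 0.3 - 1.3j, 2.7 + 1j, 2.7 - 1j. RHP poles (Re>0): 4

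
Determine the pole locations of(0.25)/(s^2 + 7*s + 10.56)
Set denominator = 0: s^2 + 7*s + 10.56 = (s + 2.2)(s + 4.8) = 0 → Poles: -2.2, -4.8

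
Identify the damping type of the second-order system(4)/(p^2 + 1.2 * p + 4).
Standard form: ωn²/(p²+2ζωn·p+ωn²) gives ωn=2, ζ=0.3.
Underdamped (ζ = 0.3 < 1)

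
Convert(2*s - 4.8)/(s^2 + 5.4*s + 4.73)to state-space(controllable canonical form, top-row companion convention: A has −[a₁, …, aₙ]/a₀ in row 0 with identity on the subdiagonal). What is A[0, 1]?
Reachable canonical form for den = s^2 + 5.4*s + 4.73: top row of A = -[a₁,a₂,...,aₙ]/a₀, ones on the subdiagonal, zeros elsewhere.
A = [[-5.4, -4.73], [1, 0]].
A[0,1] = -4.73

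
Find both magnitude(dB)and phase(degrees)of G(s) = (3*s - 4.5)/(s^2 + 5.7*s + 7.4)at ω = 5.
Substitute s = j*5: G(j5) = 0.4516 - 0.120988j.
|G| = 20*log₁₀(sqrt(Re²+Im²)) = -6.60 dB.
∠G = atan2(Im, Re) = -15.00°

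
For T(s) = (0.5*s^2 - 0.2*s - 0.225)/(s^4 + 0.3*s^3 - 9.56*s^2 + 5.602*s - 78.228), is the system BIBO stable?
Denominator: s^4 + 0.3*s^3 - 9.56*s^2 + 5.602*s - 78.228 = (s - 3.6)(s + 4.1)(s^2 - 0.2*s + 5.3). Poles: -4.1, 0.1 + 2.3j, 0.1 - 2.3j, 3.6. All Re(p)<0: No (unstable)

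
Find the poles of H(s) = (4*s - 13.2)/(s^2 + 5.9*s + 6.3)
Set denominator = 0: s^2 + 5.9*s + 6.3 = (s + 1.4)(s + 4.5) = 0 → Poles: -1.4, -4.5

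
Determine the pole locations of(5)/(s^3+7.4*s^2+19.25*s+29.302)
Set denominator = 0: s^3 + 7.4*s^2 + 19.25*s + 29.302 = (s + 4.6)(s^2 + 2.8*s + 6.37) = 0 → Poles: -1.4 + 2.1j, -1.4 - 2.1j, -4.6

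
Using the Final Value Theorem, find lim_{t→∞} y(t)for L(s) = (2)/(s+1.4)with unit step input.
FVT: lim_{t→∞} y(t) = lim_{s→0} s*Y(s) where Y(s) = L(s)/s.
= lim_{s→0} L(s) = L(0) = num(0)/den(0) = 2/1.4 = 1.429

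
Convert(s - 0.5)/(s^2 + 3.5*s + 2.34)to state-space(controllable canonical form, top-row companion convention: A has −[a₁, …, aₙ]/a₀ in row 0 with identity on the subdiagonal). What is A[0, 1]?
Reachable canonical form for den = s^2 + 3.5*s + 2.34: top row of A = -[a₁,a₂,...,aₙ]/a₀, ones on the subdiagonal, zeros elsewhere.
A = [[-3.5, -2.34], [1, 0]].
A[0,1] = -2.34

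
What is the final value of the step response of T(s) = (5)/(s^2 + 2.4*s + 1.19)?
FVT: lim_{t→∞} y(t) = lim_{s→0} s*Y(s) where Y(s) = T(s)/s.
= lim_{s→0} T(s) = T(0) = num(0)/den(0) = 5/1.19 = 4.202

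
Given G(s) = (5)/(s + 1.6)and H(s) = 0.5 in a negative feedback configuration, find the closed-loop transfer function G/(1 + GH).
Closed-loop T = G/(1+GH).
Numerator: G_num * H_den = 5.
Denominator: G_den * H_den + G_num * H_num = (s + 1.6) + (2.5) = s + 4.1.
T(s) = (5)/(s + 4.1)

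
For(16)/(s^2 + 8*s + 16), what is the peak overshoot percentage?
Standard form: ωn²/(s²+2ζωn·s+ωn²) → ωn = 4, ζ = 1.
ζ ≥ 1, so the response is non-oscillatory: peak overshoot = 0%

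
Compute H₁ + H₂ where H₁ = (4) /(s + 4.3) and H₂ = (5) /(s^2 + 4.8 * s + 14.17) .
Parallel: H = H₁ + H₂ = (n₁·d₂ + n₂·d₁)/(d₁·d₂).
n₁·d₂ = 4*s^2 + 19.2*s + 56.68. n₂·d₁ = 5*s + 21.5. Sum = 4*s^2 + 24.2*s + 78.18. d₁·d₂ = s^3 + 9.1*s^2 + 34.81*s + 60.931.
H(s) = (4*s^2 + 24.2*s + 78.18)/(s^3 + 9.1*s^2 + 34.81*s + 60.931)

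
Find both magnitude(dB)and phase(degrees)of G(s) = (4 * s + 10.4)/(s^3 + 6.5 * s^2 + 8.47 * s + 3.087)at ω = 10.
Substitute s = j*10: G(j10) = -0.0344989 - 0.0130206j.
|G| = 20*log₁₀(sqrt(Re²+Im²)) = -28.67 dB.
∠G = atan2(Im, Re) = -159.32°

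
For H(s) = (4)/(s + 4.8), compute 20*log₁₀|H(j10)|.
Substitute s = j*10: H(j10) = 0.156047 - 0.325098j.
|H(j10)| = sqrt(Re² + Im²) = 0.3606.
20*log₁₀(0.3606) = -8.86 dB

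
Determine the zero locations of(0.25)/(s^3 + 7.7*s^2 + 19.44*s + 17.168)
Numerator is a nonzero constant (0.25) → Zeros: none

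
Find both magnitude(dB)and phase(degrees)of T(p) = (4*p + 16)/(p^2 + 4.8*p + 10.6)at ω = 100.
Substitute p = j*100: T(j100) = 0.000321636 - 0.040027j.
|T| = 20*log₁₀(sqrt(Re²+Im²)) = -27.95 dB.
∠T = atan2(Im, Re) = -89.54°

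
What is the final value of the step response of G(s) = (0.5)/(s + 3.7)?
FVT: lim_{t→∞} y(t) = lim_{s→0} s*Y(s) where Y(s) = G(s)/s.
= lim_{s→0} G(s) = G(0) = num(0)/den(0) = 0.5/3.7 = 0.1351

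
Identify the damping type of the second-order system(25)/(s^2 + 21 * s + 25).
Standard form: ωn²/(s²+2ζωn·s+ωn²) gives ωn=5, ζ=2.1.
Overdamped (ζ = 2.1 > 1)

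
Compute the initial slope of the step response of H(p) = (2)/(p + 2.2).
IVT: y'(0⁺) = lim_{p→∞} p²·Y(p) = lim_{p→∞} p·H(p).
deg(num) = 0, deg(den) = 1, relative degree = 1, so p·H(p) → (leading num)/(leading den) = 2/1 = 2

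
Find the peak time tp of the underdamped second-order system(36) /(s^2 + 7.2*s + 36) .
Standard form: ωn²/(s²+2ζωn·s+ωn²) → ωn = 6, ζ = 0.6.
ωd = ωn·√(1-ζ²) = 6·√(1-0.6²) = 4.8.
tp = π/ωd = π/4.8 = 0.6545 s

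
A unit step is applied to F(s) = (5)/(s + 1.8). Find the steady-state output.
FVT: lim_{t→∞} y(t) = lim_{s→0} s*Y(s) where Y(s) = F(s)/s.
= lim_{s→0} F(s) = F(0) = num(0)/den(0) = 5/1.8 = 2.778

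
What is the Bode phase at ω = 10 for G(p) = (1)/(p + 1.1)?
Substitute p = j*10: G(j10) = 0.0108685 - 0.0988045j.
∠G(j10) = atan2(Im, Re) = atan2(-0.0988045, 0.0108685) = -83.72°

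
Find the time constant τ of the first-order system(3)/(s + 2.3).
First-order system: τ = -1/pole. Pole = -2.3. τ = -1/(-2.3) = 0.4348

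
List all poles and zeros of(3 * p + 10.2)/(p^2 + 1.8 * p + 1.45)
Set denominator = 0: p^2 + 1.8*p + 1.45 = 0 → Poles: -0.9 + 0.8j, -0.9 - 0.8j
Set numerator = 0: 3*p + 10.2 = 0 → Zeros: -3.4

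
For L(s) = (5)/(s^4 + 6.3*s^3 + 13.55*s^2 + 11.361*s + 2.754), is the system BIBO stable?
Denominator: s^4 + 6.3*s^3 + 13.55*s^2 + 11.361*s + 2.754 = (s + 0.4)(s + 1.5)(s + 1.7)(s + 2.7). Poles: -0.4, -1.5, -1.7, -2.7. All Re(p)<0: Yes (stable)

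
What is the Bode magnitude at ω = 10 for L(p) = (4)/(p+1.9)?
Substitute p = j*10: L(j10) = 0.073352 - 0.386063j.
|L(j10)| = sqrt(Re² + Im²) = 0.393.
20*log₁₀(0.393) = -8.11 dB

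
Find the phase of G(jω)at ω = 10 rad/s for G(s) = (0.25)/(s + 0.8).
Substitute s = j*10: G(j10) = 0.00198728 - 0.024841j.
∠G(j10) = atan2(Im, Re) = atan2(-0.024841, 0.00198728) = -85.43°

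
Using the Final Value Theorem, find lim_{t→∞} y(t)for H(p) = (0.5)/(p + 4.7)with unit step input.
FVT: lim_{t→∞} y(t) = lim_{p→0} p*Y(p) where Y(p) = H(p)/p.
= lim_{p→0} H(p) = H(0) = num(0)/den(0) = 0.5/4.7 = 0.1064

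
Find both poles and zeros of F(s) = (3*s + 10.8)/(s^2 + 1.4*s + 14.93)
Set denominator = 0: s^2 + 1.4*s + 14.93 = 0 → Poles: -0.7 + 3.8j, -0.7 - 3.8j
Set numerator = 0: 3*s + 10.8 = 0 → Zeros: -3.6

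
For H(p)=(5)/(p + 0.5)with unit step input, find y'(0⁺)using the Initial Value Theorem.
IVT: y'(0⁺) = lim_{p→∞} p²·Y(p) = lim_{p→∞} p·H(p).
deg(num) = 0, deg(den) = 1, relative degree = 1, so p·H(p) → (leading num)/(leading den) = 5/1 = 5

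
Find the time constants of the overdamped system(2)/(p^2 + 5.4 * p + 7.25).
Overdamped: real poles at -2.9, -2.5. τ = -1/pole → τ₁ = 0.3448, τ₂ = 0.4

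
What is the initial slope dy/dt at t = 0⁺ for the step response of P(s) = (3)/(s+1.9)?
IVT: y'(0⁺) = lim_{s→∞} s²·Y(s) = lim_{s→∞} s·P(s).
deg(num) = 0, deg(den) = 1, relative degree = 1, so s·P(s) → (leading num)/(leading den) = 3/1 = 3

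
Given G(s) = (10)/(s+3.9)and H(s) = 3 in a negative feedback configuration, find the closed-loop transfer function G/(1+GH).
Closed-loop T = G/(1+GH).
Numerator: G_num * H_den = 10.
Denominator: G_den * H_den + G_num * H_num = (s + 3.9) + (30) = s + 33.9.
T(s) = (10)/(s + 33.9)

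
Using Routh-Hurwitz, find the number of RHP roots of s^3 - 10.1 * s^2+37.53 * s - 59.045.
Routh array:
s^3: [1, 37.53]; s^2: [-10.1, -59.045]; s^1: [31.684]; s^0: [-59.045]
First column: [1, -10.1, 31.684, -59.045]. Sign changes = RHP roots = 3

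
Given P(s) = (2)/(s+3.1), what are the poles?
Set denominator = 0: s + 3.1 = 0 → Poles: -3.1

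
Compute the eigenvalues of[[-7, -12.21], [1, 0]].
Eigenvalues solve det(λI - A) = 0.
Characteristic polynomial: λ^2 + 7*λ + 12.21 = 0.
Factor: (λ + 3.7)(λ + 3.3) = 0.
Roots: -3.3, -3.7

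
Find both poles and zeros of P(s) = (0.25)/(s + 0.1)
Set denominator = 0: s + 0.1 = 0 → Poles: -0.1
Numerator is a nonzero constant (0.25) → Zeros: none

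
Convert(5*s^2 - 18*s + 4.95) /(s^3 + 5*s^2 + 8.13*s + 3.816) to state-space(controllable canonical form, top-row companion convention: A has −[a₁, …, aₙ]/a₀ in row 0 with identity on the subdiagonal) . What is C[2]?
Reachable canonical form: C = numerator coefficients (right-aligned, zero-padded to length n).
num = 5*s^2 - 18*s + 4.95, C = [[5, -18, 4.95]].
C[2] = 4.95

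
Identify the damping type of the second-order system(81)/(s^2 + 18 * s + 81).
Standard form: ωn²/(s²+2ζωn·s+ωn²) gives ωn=9, ζ=1.
Critically damped (ζ = 1)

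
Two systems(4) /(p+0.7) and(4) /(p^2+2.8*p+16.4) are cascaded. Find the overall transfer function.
Series: H = H₁ · H₂ = (n₁·n₂)/(d₁·d₂).
Num: n₁·n₂ = 16. Den: d₁·d₂ = p^3 + 3.5*p^2 + 18.36*p + 11.48.
H(p) = (16)/(p^3 + 3.5*p^2 + 18.36*p + 11.48)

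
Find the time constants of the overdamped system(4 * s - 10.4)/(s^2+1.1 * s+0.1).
Overdamped: real poles at -0.1, -1. τ = -1/pole → τ₁ = 10, τ₂ = 1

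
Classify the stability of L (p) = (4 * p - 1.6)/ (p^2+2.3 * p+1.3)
Denominator: p^2 + 2.3*p + 1.3 = (p + 1)(p + 1.3). Poles: -1, -1.3. Stable (all poles in LHP)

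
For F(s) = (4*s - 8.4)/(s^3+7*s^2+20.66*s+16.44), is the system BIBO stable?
Denominator: s^3 + 7*s^2 + 20.66*s + 16.44 = (s + 1.2)(s^2 + 5.8*s + 13.7). Poles: -1.2, -2.9 + 2.3j, -2.9 - 2.3j. All Re(p)<0: Yes (stable)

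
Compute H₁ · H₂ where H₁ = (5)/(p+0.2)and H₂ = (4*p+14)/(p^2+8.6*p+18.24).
Series: H = H₁ · H₂ = (n₁·n₂)/(d₁·d₂).
Num: n₁·n₂ = 20*p + 70. Den: d₁·d₂ = p^3 + 8.8*p^2 + 19.96*p + 3.648.
H(p) = (20*p + 70)/(p^3 + 8.8*p^2 + 19.96*p + 3.648)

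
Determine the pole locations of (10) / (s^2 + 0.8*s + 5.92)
Set denominator = 0: s^2 + 0.8*s + 5.92 = 0 → Poles: -0.4 + 2.4j, -0.4 - 2.4j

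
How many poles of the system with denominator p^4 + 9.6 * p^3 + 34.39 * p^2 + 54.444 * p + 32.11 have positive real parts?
p^4 + 9.6*p^3 + 34.39*p^2 + 54.444*p + 32.11 = (p + 2.6)(p + 1.9)(p + 2.6)(p + 2.5). Poles: -1.9, -2.5, -2.6, -2.6. RHP poles (Re>0): 0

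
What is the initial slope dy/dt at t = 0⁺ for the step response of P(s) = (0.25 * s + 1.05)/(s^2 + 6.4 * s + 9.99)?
IVT: y'(0⁺) = lim_{s→∞} s²·Y(s) = lim_{s→∞} s·P(s).
deg(num) = 1, deg(den) = 2, relative degree = 1, so s·P(s) → (leading num)/(leading den) = 0.25/1 = 0.25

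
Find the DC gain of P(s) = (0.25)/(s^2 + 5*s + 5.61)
DC gain = P(0) = num(0)/den(0) = 0.25/5.61 = 0.04456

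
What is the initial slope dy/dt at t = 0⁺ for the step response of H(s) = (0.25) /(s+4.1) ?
IVT: y'(0⁺) = lim_{s→∞} s²·Y(s) = lim_{s→∞} s·H(s).
deg(num) = 0, deg(den) = 1, relative degree = 1, so s·H(s) → (leading num)/(leading den) = 0.25/1 = 0.25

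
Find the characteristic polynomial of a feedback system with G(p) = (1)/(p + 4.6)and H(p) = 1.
Characteristic poly = G_den * H_den + G_num * H_num = (p + 4.6) + (1) = p + 5.6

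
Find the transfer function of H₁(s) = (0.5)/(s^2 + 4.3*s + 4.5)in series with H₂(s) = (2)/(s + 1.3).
Series: H = H₁ · H₂ = (n₁·n₂)/(d₁·d₂).
Num: n₁·n₂ = 1. Den: d₁·d₂ = s^3 + 5.6*s^2 + 10.09*s + 5.85.
H(s) = (1)/(s^3 + 5.6*s^2 + 10.09*s + 5.85)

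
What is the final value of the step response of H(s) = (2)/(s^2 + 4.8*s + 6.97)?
FVT: lim_{t→∞} y(t) = lim_{s→0} s*Y(s) where Y(s) = H(s)/s.
= lim_{s→0} H(s) = H(0) = num(0)/den(0) = 2/6.97 = 0.2869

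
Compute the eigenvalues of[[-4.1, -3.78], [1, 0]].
Eigenvalues solve det(λI - A) = 0.
Characteristic polynomial: λ^2 + 4.1*λ + 3.78 = 0.
Factor: (λ + 2.7)(λ + 1.4) = 0.
Roots: -1.4, -2.7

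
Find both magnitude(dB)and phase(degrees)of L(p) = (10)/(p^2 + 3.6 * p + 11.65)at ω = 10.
Substitute p = j*10: L(j10) = -0.0970695 - 0.039553j.
|L| = 20*log₁₀(sqrt(Re²+Im²)) = -19.59 dB.
∠L = atan2(Im, Re) = -157.83°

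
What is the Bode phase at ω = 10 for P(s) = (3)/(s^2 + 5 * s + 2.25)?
Substitute s = j*10: P(j10) = -0.0243259 - 0.0124429j.
∠P(j10) = atan2(Im, Re) = atan2(-0.0124429, -0.0243259) = -152.91°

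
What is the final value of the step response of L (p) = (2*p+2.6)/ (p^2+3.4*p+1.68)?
FVT: lim_{t→∞} y(t) = lim_{p→0} p*Y(p) where Y(p) = L(p)/p.
= lim_{p→0} L(p) = L(0) = num(0)/den(0) = 2.6/1.68 = 1.548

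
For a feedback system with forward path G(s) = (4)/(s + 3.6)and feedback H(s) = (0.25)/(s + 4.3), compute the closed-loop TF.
Closed-loop T = G/(1+GH).
Numerator: G_num * H_den = 4*s + 17.2.
Denominator: G_den * H_den + G_num * H_num = (s^2 + 7.9*s + 15.48) + (1) = s^2 + 7.9*s + 16.48.
T(s) = (4*s + 17.2)/(s^2 + 7.9*s + 16.48)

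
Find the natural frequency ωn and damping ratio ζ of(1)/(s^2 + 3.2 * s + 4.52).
Underdamped: complex pole -1.6 + 1.4j. ωn = |pole| = 2.126, ζ = -Re(pole)/ωn = 0.7526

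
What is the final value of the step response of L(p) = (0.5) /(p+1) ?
FVT: lim_{t→∞} y(t) = lim_{p→0} p*Y(p) where Y(p) = L(p)/p.
= lim_{p→0} L(p) = L(0) = num(0)/den(0) = 0.5/1 = 0.5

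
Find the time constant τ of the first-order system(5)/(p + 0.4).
First-order system: τ = -1/pole. Pole = -0.4. τ = -1/(-0.4) = 2.5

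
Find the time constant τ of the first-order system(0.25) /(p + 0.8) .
First-order system: τ = -1/pole. Pole = -0.8. τ = -1/(-0.8) = 1.25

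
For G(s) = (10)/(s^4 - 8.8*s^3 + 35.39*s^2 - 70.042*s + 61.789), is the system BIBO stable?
Denominator: s^4 - 8.8*s^3 + 35.39*s^2 - 70.042*s + 61.789 = (s^2 - 4.6*s + 9.7)(s^2 - 4.2*s + 6.37). Poles: 2.1 + 1.4j, 2.1 - 1.4j, 2.3 + 2.1j, 2.3 - 2.1j. All Re(p)<0: No (unstable)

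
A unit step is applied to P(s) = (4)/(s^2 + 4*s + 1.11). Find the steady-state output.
FVT: lim_{t→∞} y(t) = lim_{s→0} s*Y(s) where Y(s) = P(s)/s.
= lim_{s→0} P(s) = P(0) = num(0)/den(0) = 4/1.11 = 3.604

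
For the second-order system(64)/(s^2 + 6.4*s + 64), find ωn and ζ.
Standard form: ωn²/(s²+2ζωn·s+ωn²).
const=64=ωn² → ωn=8, s coeff=6.4=2ζωn → ζ=0.4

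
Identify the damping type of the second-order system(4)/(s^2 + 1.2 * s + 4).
Standard form: ωn²/(s²+2ζωn·s+ωn²) gives ωn=2, ζ=0.3.
Underdamped (ζ = 0.3 < 1)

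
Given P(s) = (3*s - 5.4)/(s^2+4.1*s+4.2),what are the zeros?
Set numerator = 0: 3*s - 5.4 = 0 → Zeros: 1.8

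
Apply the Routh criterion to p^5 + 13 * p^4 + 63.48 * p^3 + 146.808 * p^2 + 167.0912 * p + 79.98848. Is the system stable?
Routh array:
p^5: [1, 63.48, 167.0912]; p^4: [13, 146.808, 79.98848]; p^3: [52.1871, 160.93824]; p^2: [106.718, 79.98848]; p^1: [121.822]; p^0: [79.98848]
First column: [1, 13, 52.1871, 106.718, 121.822, 79.98848]. Sign changes = 0.
Yes, stable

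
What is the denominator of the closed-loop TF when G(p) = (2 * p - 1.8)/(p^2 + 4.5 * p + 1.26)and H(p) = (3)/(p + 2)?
Characteristic poly = G_den * H_den + G_num * H_num = (p^3 + 6.5*p^2 + 10.26*p + 2.52) + (6*p - 5.4) = p^3 + 6.5*p^2 + 16.26*p - 2.88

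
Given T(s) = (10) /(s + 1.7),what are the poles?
Set denominator = 0: s + 1.7 = 0 → Poles: -1.7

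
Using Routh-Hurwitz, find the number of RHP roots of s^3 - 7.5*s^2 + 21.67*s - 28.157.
Routh array:
s^3: [1, 21.67]; s^2: [-7.5, -28.157]; s^1: [17.9157]; s^0: [-28.157]
First column: [1, -7.5, 17.9157, -28.157]. Sign changes = RHP roots = 3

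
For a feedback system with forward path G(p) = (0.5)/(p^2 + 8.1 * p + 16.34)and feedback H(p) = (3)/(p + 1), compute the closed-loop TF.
Closed-loop T = G/(1+GH).
Numerator: G_num * H_den = 0.5*p + 0.5.
Denominator: G_den * H_den + G_num * H_num = (p^3 + 9.1*p^2 + 24.44*p + 16.34) + (1.5) = p^3 + 9.1*p^2 + 24.44*p + 17.84.
T(p) = (0.5*p + 0.5)/(p^3 + 9.1*p^2 + 24.44*p + 17.84)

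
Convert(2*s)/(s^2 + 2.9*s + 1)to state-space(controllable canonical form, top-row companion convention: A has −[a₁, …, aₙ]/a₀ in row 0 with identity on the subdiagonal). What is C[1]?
Reachable canonical form: C = numerator coefficients (right-aligned, zero-padded to length n).
num = 2*s, C = [[2, 0]].
C[1] = 0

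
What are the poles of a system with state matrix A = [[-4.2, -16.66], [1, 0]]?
Eigenvalues solve det(λI - A) = 0.
Characteristic polynomial: λ^2 + 4.2*λ + 16.66 = 0.
Roots: -2.1 + 3.5j, -2.1 - 3.5j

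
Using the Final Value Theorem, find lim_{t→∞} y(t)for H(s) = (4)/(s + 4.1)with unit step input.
FVT: lim_{t→∞} y(t) = lim_{s→0} s*Y(s) where Y(s) = H(s)/s.
= lim_{s→0} H(s) = H(0) = num(0)/den(0) = 4/4.1 = 0.9756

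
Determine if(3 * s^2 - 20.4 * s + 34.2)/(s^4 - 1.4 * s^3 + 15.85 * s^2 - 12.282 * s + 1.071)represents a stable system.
Denominator: s^4 - 1.4*s^3 + 15.85*s^2 - 12.282*s + 1.071 = (s - 0.1)(s - 0.7)(s^2 - 0.6*s + 15.3). Poles: 0.1, 0.3 + 3.9j, 0.3 - 3.9j, 0.7. All Re(p)<0: No (unstable)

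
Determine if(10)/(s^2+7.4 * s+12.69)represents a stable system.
Denominator: s^2 + 7.4*s + 12.69 = (s + 2.7)(s + 4.7). Poles: -2.7, -4.7. All Re(p)<0: Yes (stable)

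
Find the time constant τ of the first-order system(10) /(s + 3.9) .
First-order system: τ = -1/pole. Pole = -3.9. τ = -1/(-3.9) = 0.2564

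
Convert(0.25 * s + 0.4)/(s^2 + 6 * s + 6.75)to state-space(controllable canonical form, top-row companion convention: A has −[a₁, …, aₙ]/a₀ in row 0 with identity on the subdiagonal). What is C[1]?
Reachable canonical form: C = numerator coefficients (right-aligned, zero-padded to length n).
num = 0.25*s + 0.4, C = [[0.25, 0.4]].
C[1] = 0.4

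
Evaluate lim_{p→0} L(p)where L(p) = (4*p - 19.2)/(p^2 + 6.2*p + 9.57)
DC gain = L(0) = num(0)/den(0) = -19.2/9.57 = -2.006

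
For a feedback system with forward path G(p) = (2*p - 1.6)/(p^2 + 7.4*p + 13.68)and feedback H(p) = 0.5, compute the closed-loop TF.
Closed-loop T = G/(1+GH).
Numerator: G_num * H_den = 2*p - 1.6.
Denominator: G_den * H_den + G_num * H_num = (p^2 + 7.4*p + 13.68) + (p - 0.8) = p^2 + 8.4*p + 12.88.
T(p) = (2*p - 1.6)/(p^2 + 8.4*p + 12.88)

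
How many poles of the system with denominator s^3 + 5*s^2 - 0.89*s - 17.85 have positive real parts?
s^3 + 5*s^2 - 0.89*s - 17.85 = (s - 1.7)(s + 4.2)(s + 2.5). Poles: -2.5, -4.2, 1.7. RHP poles (Re>0): 1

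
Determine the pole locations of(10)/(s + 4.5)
Set denominator = 0: s + 4.5 = 0 → Poles: -4.5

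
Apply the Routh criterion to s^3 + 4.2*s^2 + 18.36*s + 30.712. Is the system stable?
Routh array:
s^3: [1, 18.36]; s^2: [4.2, 30.712]; s^1: [11.0476]; s^0: [30.712]
First column: [1, 4.2, 11.0476, 30.712]. Sign changes = 0.
Yes, stable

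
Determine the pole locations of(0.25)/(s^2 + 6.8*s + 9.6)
Set denominator = 0: s^2 + 6.8*s + 9.6 = (s + 2)(s + 4.8) = 0 → Poles: -2, -4.8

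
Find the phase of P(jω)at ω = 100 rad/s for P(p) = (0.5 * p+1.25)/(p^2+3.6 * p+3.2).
Substitute p = j*100: P(j100) = 5.50039e-05 - 0.00499962j.
∠P(j100) = atan2(Im, Re) = atan2(-0.00499962, 5.50039e-05) = -89.37°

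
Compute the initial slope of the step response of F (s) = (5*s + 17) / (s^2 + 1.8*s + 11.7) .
IVT: y'(0⁺) = lim_{s→∞} s²·Y(s) = lim_{s→∞} s·F(s).
deg(num) = 1, deg(den) = 2, relative degree = 1, so s·F(s) → (leading num)/(leading den) = 5/1 = 5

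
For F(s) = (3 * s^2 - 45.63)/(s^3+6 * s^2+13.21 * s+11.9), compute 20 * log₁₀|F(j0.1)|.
Substitute s = j*0.1: F(j0.1) = -3.80908 + 0.42466j.
|F(j0.1)| = sqrt(Re² + Im²) = 3.833.
20*log₁₀(3.833) = 11.67 dB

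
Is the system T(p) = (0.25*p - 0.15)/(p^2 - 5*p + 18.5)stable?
Denominator: p^2 - 5*p + 18.5. Poles: 2.5 + 3.5j, 2.5 - 3.5j. All Re(p)<0: No (unstable)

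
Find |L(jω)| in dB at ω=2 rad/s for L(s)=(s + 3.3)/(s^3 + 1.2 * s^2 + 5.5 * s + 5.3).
Substitute s = j*2: L(j2) = 0.827027 - 0.962162j.
|L(j2)| = sqrt(Re² + Im²) = 1.269.
20*log₁₀(1.269) = 2.07 dB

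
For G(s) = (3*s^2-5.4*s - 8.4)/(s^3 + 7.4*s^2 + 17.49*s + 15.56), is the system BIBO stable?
Denominator: s^3 + 7.4*s^2 + 17.49*s + 15.56 = (s + 4)(s^2 + 3.4*s + 3.89). Poles: -1.7 + 1j, -1.7 - 1j, -4. All Re(p)<0: Yes (stable)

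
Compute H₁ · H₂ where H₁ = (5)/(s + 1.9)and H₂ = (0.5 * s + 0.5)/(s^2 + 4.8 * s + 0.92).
Series: H = H₁ · H₂ = (n₁·n₂)/(d₁·d₂).
Num: n₁·n₂ = 2.5*s + 2.5. Den: d₁·d₂ = s^3 + 6.7*s^2 + 10.04*s + 1.748.
H(s) = (2.5*s + 2.5)/(s^3 + 6.7*s^2 + 10.04*s + 1.748)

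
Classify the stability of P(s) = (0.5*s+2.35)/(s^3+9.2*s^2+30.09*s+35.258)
Denominator: s^3 + 9.2*s^2 + 30.09*s + 35.258 = (s + 3.4)(s^2 + 5.8*s + 10.37). Poles: -2.9 + 1.4j, -2.9 - 1.4j, -3.4. Stable (all poles in LHP)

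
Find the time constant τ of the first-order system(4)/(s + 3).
First-order system: τ = -1/pole. Pole = -3. τ = -1/(-3) = 0.3333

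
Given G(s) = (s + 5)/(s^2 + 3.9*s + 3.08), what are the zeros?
Set numerator = 0: s + 5 = 0 → Zeros: -5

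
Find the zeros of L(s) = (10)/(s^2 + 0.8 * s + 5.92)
Numerator is a nonzero constant (10) → Zeros: none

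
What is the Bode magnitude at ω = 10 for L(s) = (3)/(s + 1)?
Substitute s = j*10: L(j10) = 0.029703 - 0.29703j.
|L(j10)| = sqrt(Re² + Im²) = 0.2985.
20*log₁₀(0.2985) = -10.50 dB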